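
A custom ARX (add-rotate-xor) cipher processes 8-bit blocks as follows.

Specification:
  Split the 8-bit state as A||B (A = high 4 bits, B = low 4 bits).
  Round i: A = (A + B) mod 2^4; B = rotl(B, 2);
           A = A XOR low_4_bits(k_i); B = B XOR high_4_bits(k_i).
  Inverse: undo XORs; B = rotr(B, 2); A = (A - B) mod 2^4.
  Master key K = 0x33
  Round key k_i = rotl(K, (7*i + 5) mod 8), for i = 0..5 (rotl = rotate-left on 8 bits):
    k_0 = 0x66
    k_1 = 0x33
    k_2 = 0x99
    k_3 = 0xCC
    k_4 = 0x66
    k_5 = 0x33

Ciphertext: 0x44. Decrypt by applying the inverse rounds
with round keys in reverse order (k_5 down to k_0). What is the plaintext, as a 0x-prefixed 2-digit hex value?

0xBE

s_0 = ciphertext = 0x44
s_1 = InvRound(s_0, k_5) = 0xAD
s_2 = InvRound(s_1, k_4) = 0xEE
s_3 = InvRound(s_2, k_3) = 0xA8
s_4 = InvRound(s_3, k_2) = 0xF4
s_5 = InvRound(s_4, k_1) = 0xFD
s_6 = InvRound(s_5, k_0) = 0xBE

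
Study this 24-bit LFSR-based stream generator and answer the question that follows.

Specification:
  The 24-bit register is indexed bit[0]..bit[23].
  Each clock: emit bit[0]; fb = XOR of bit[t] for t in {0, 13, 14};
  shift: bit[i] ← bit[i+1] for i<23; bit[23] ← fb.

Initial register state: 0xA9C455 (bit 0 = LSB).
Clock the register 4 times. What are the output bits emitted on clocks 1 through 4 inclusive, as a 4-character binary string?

reg_0 = 0xA9C455
clock 1: out=1, reg = 0x54E22A
clock 2: out=0, reg = 0x2A7115
clock 3: out=1, reg = 0x95388A
clock 4: out=0, reg = 0xCA9C45

1010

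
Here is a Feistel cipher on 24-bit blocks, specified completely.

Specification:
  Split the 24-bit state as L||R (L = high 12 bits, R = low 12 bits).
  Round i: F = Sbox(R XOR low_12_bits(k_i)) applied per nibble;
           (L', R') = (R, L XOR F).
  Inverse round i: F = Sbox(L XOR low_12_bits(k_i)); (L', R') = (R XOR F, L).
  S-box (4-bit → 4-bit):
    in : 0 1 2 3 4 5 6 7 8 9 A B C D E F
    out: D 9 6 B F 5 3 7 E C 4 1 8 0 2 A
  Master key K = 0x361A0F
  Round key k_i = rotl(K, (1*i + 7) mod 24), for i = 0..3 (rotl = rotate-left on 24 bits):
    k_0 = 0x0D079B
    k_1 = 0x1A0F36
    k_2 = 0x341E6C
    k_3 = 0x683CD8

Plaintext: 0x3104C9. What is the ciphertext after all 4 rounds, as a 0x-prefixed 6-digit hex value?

0x848C79

s_0 = plaintext = 0x3104C9
s_1 = Round(s_0, k_0) = 0x4C9846
s_2 = Round(s_1, k_1) = 0x8463B4
s_3 = Round(s_2, k_2) = 0x3B4848
s_4 = Round(s_3, k_3) = 0x848C79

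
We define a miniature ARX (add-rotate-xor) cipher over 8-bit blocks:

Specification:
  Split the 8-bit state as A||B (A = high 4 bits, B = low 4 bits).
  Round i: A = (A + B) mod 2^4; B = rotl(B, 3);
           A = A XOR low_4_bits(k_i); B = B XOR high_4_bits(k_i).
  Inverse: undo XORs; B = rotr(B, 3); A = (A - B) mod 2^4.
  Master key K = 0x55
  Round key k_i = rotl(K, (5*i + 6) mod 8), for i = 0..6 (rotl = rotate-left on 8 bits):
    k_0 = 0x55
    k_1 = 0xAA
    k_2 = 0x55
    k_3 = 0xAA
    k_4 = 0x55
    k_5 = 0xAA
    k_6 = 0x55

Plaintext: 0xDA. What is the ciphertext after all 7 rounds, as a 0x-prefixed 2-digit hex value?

s_0 = plaintext = 0xDA
s_1 = Round(s_0, k_0) = 0x20
s_2 = Round(s_1, k_1) = 0x8A
s_3 = Round(s_2, k_2) = 0x70
s_4 = Round(s_3, k_3) = 0xDA
s_5 = Round(s_4, k_4) = 0x20
s_6 = Round(s_5, k_5) = 0x8A
s_7 = Round(s_6, k_6) = 0x70

0x70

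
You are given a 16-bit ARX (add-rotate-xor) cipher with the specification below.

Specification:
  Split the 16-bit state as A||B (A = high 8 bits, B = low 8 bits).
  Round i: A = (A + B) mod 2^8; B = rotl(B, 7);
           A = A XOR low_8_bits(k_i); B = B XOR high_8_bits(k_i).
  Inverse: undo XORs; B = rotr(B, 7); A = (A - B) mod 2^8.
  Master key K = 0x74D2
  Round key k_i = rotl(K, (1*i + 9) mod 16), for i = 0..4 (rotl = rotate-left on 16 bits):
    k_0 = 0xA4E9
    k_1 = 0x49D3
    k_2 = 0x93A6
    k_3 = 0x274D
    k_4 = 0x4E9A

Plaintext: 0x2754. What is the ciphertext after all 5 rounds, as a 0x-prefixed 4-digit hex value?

0x79F8

s_0 = plaintext = 0x2754
s_1 = Round(s_0, k_0) = 0x928E
s_2 = Round(s_1, k_1) = 0xF30E
s_3 = Round(s_2, k_2) = 0xA794
s_4 = Round(s_3, k_3) = 0x766D
s_5 = Round(s_4, k_4) = 0x79F8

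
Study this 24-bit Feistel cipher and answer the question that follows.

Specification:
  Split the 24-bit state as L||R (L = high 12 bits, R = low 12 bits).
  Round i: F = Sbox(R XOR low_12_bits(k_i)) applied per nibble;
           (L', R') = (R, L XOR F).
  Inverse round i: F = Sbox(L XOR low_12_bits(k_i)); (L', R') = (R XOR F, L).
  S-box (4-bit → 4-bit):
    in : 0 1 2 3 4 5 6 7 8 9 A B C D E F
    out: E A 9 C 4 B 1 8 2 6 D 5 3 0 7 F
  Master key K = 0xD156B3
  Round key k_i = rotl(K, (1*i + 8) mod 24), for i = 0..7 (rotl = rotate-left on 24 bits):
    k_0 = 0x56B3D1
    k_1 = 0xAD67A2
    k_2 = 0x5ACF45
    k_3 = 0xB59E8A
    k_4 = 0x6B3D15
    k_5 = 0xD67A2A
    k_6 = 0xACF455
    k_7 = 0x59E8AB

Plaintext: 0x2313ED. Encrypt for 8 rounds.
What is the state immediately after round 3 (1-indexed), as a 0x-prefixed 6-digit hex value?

s_0 = plaintext = 0x2313ED
s_1 = Round(s_0, k_0) = 0x3EDCF2
s_2 = Round(s_1, k_1) = 0xCF2653
s_3 = Round(s_2, k_2) = 0x653A53
s_4 = Round(s_3, k_3) = 0xA53255
s_5 = Round(s_4, k_4) = 0x25551D
s_6 = Round(s_5, k_5) = 0x51DD9D
s_7 = Round(s_6, k_6) = 0xD9D32F
s_8 = Round(s_7, k_7) = 0x32F8B9

0x653A53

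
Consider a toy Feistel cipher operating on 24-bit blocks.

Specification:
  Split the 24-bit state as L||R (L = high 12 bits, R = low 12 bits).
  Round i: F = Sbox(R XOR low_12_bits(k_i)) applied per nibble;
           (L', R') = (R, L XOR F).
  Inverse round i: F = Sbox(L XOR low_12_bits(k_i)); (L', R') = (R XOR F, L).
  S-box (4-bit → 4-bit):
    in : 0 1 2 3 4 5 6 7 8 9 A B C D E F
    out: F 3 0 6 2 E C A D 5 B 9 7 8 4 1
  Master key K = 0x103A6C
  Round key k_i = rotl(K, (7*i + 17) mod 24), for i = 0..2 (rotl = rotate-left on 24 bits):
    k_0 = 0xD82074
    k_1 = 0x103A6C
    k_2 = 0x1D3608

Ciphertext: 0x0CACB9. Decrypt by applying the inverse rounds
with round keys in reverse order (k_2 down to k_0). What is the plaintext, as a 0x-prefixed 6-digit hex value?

s_0 = ciphertext = 0x0CACB9
s_1 = InvRound(s_0, k_2) = 0x0C90CA
s_2 = InvRound(s_1, k_1) = 0xB740C9
s_3 = InvRound(s_2, k_0) = 0x936B74

0x936B74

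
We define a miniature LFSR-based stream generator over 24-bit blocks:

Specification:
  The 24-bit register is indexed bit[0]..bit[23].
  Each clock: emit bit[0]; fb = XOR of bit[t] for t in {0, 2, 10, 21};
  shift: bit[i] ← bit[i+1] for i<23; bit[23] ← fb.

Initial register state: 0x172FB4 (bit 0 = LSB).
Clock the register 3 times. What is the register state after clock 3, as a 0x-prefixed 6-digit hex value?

0x42E5F6

reg_0 = 0x172FB4
clock 1: out=0, reg = 0x0B97DA
clock 2: out=0, reg = 0x85CBED
clock 3: out=1, reg = 0x42E5F6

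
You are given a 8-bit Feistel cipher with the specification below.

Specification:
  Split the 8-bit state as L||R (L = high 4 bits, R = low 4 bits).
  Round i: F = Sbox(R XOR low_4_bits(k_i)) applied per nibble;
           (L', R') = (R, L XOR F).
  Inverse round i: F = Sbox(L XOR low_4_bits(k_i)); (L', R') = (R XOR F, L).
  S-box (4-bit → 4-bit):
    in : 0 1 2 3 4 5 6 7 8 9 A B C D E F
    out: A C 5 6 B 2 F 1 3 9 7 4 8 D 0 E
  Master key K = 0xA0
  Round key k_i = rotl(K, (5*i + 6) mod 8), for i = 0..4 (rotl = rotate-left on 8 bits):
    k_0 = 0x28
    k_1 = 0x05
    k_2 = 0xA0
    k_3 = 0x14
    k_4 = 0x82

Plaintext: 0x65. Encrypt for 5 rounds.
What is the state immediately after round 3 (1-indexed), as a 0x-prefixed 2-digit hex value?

s_0 = plaintext = 0x65
s_1 = Round(s_0, k_0) = 0x5B
s_2 = Round(s_1, k_1) = 0xB5
s_3 = Round(s_2, k_2) = 0x59
s_4 = Round(s_3, k_3) = 0x98
s_5 = Round(s_4, k_4) = 0x8E

0x59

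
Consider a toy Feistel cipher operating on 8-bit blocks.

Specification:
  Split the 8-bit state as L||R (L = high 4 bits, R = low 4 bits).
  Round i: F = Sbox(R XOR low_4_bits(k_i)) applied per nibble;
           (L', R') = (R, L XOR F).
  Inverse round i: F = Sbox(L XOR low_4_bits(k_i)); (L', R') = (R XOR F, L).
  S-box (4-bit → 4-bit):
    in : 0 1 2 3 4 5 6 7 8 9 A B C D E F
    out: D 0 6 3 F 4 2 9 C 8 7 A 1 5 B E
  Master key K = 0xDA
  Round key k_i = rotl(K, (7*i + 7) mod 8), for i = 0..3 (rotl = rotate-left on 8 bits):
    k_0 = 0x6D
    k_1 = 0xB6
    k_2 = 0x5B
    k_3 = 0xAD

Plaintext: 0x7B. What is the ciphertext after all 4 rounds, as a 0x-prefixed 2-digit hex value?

0x62

s_0 = plaintext = 0x7B
s_1 = Round(s_0, k_0) = 0xB5
s_2 = Round(s_1, k_1) = 0x58
s_3 = Round(s_2, k_2) = 0x86
s_4 = Round(s_3, k_3) = 0x62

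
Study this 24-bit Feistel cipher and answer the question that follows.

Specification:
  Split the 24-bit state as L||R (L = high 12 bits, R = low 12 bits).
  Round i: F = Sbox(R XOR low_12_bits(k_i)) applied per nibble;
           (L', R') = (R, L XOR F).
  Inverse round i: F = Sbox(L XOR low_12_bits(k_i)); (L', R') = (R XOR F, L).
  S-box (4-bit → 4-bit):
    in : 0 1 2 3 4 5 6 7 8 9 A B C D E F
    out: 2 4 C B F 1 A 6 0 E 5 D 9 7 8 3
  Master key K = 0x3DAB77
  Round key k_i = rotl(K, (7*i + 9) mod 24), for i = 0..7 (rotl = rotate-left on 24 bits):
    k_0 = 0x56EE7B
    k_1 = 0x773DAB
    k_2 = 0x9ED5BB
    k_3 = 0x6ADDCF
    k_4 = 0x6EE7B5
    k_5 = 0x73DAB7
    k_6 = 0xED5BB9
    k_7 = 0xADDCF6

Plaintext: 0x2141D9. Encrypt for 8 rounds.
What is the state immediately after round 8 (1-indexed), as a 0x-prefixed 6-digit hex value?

0x3A24E0

s_0 = plaintext = 0x2141D9
s_1 = Round(s_0, k_0) = 0x1D9148
s_2 = Round(s_1, k_1) = 0x148852
s_3 = Round(s_2, k_2) = 0x8526C6
s_4 = Round(s_3, k_3) = 0x6C657C
s_5 = Round(s_4, k_4) = 0x57CA58
s_6 = Round(s_5, k_5) = 0xA587FF
s_7 = Round(s_6, k_6) = 0x7FF3A2
s_8 = Round(s_7, k_7) = 0x3A24E0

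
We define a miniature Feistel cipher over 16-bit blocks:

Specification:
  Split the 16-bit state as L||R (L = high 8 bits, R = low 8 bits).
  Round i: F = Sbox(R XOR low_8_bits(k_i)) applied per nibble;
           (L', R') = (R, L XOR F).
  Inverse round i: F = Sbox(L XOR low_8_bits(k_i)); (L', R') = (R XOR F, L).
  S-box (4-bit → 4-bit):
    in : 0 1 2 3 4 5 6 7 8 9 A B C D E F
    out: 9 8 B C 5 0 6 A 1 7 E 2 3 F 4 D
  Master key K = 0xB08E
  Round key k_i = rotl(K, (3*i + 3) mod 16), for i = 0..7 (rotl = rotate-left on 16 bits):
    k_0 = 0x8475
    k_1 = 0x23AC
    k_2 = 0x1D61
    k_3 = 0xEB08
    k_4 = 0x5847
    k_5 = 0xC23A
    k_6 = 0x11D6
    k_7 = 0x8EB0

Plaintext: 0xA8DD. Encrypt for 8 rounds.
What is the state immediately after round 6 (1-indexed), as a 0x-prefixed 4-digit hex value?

0x72B7

s_0 = plaintext = 0xA8DD
s_1 = Round(s_0, k_0) = 0xDD49
s_2 = Round(s_1, k_1) = 0x499D
s_3 = Round(s_2, k_2) = 0x9D9A
s_4 = Round(s_3, k_3) = 0x9AE6
s_5 = Round(s_4, k_4) = 0xE672
s_6 = Round(s_5, k_5) = 0x72B7
s_7 = Round(s_6, k_6) = 0xB71A
s_8 = Round(s_7, k_7) = 0x1A59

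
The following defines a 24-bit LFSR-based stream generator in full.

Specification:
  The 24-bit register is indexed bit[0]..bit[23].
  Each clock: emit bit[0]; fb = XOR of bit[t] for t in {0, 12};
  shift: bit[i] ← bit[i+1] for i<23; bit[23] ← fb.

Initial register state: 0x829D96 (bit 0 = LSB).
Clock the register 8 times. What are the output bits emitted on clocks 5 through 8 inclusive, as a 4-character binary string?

1001

reg_0 = 0x829D96
clock 1: out=0, reg = 0xC14ECB
clock 2: out=1, reg = 0xE0A765
clock 3: out=1, reg = 0xF053B2
clock 4: out=0, reg = 0xF829D9
clock 5: out=1, reg = 0xFC14EC
clock 6: out=0, reg = 0xFE0A76
clock 7: out=0, reg = 0x7F053B
clock 8: out=1, reg = 0xBF829D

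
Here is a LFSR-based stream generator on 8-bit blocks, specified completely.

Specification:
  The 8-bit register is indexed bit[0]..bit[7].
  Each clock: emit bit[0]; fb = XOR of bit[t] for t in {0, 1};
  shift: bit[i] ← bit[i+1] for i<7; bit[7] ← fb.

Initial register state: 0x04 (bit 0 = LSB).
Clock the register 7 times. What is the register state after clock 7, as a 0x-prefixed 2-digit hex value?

reg_0 = 0x04
clock 1: out=0, reg = 0x02
clock 2: out=0, reg = 0x81
clock 3: out=1, reg = 0xC0
clock 4: out=0, reg = 0x60
clock 5: out=0, reg = 0x30
clock 6: out=0, reg = 0x18
clock 7: out=0, reg = 0x0C

0x0C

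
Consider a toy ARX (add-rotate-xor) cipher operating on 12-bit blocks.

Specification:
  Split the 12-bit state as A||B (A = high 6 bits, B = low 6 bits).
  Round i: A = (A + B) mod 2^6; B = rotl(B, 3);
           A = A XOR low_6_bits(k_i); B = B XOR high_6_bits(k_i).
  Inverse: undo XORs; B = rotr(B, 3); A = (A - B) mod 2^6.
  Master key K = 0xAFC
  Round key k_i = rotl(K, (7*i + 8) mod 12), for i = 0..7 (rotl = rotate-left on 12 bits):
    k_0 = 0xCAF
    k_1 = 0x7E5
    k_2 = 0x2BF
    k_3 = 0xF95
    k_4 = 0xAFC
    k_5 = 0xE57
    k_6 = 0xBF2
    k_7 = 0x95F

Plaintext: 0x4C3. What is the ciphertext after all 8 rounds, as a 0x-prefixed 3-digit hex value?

0x759

s_0 = plaintext = 0x4C3
s_1 = Round(s_0, k_0) = 0xE6A
s_2 = Round(s_1, k_1) = 0x18A
s_3 = Round(s_2, k_2) = 0xBDB
s_4 = Round(s_3, k_3) = 0x7E5
s_5 = Round(s_4, k_4) = 0xE07
s_6 = Round(s_5, k_5) = 0xA01
s_7 = Round(s_6, k_6) = 0x6E7
s_8 = Round(s_7, k_7) = 0x759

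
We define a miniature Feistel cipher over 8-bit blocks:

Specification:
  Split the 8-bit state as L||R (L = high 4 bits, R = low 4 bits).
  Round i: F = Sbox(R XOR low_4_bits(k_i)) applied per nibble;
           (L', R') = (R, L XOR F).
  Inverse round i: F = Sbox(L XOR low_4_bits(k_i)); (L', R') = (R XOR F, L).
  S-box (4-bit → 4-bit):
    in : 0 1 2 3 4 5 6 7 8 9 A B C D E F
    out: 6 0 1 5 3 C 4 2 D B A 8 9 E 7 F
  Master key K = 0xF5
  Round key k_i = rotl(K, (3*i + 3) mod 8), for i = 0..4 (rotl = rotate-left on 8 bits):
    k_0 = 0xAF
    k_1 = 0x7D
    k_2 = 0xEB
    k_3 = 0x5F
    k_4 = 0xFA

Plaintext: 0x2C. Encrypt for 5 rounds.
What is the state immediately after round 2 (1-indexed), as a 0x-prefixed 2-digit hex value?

s_0 = plaintext = 0x2C
s_1 = Round(s_0, k_0) = 0xC7
s_2 = Round(s_1, k_1) = 0x76
s_3 = Round(s_2, k_2) = 0x69
s_4 = Round(s_3, k_3) = 0x92
s_5 = Round(s_4, k_4) = 0x24

0x76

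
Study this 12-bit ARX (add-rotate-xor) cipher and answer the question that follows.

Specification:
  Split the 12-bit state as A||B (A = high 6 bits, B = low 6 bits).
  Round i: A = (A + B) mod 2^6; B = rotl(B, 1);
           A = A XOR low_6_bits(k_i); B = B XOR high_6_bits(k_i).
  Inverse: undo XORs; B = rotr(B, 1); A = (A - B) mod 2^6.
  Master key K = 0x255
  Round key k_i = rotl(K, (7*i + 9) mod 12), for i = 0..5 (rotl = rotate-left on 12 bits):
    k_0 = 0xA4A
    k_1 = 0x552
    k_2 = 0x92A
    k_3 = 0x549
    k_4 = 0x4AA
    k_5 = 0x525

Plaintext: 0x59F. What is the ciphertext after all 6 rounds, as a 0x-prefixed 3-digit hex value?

s_0 = plaintext = 0x59F
s_1 = Round(s_0, k_0) = 0xFD7
s_2 = Round(s_1, k_1) = 0x13B
s_3 = Round(s_2, k_2) = 0x553
s_4 = Round(s_3, k_3) = 0x873
s_5 = Round(s_4, k_4) = 0xFB5
s_6 = Round(s_5, k_5) = 0x5BF

0x5BF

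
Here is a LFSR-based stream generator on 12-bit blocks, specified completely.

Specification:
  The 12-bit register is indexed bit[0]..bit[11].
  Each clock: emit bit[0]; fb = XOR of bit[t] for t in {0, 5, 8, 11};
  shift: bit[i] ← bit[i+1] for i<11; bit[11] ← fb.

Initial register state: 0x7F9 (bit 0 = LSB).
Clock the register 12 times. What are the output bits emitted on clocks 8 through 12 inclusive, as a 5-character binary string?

reg_0 = 0x7F9
clock 1: out=1, reg = 0xBFC
clock 2: out=0, reg = 0xDFE
clock 3: out=0, reg = 0xEFF
clock 4: out=1, reg = 0xF7F
clock 5: out=1, reg = 0x7BF
clock 6: out=1, reg = 0xBDF
clock 7: out=1, reg = 0xDEF
clock 8: out=1, reg = 0x6F7
clock 9: out=1, reg = 0x37B
clock 10: out=1, reg = 0x9BD
clock 11: out=1, reg = 0x4DE
clock 12: out=0, reg = 0x26F

11110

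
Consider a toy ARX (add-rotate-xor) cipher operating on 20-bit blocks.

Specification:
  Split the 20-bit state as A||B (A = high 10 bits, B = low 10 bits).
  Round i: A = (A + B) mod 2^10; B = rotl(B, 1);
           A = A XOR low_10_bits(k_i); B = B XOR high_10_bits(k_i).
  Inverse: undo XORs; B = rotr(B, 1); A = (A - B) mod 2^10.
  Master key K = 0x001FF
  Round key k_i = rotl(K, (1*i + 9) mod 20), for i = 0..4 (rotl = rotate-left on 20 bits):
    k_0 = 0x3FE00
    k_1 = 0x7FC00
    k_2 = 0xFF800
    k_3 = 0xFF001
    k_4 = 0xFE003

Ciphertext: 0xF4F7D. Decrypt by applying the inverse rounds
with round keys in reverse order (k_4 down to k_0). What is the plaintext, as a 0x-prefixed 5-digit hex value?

0x815E4

s_0 = ciphertext = 0xF4F7D
s_1 = InvRound(s_0, k_4) = 0x63A42
s_2 = InvRound(s_1, k_3) = 0x2C0DF
s_3 = InvRound(s_2, k_2) = 0x48390
s_4 = InvRound(s_3, k_1) = 0x7A737
s_5 = InvRound(s_4, k_0) = 0x815E4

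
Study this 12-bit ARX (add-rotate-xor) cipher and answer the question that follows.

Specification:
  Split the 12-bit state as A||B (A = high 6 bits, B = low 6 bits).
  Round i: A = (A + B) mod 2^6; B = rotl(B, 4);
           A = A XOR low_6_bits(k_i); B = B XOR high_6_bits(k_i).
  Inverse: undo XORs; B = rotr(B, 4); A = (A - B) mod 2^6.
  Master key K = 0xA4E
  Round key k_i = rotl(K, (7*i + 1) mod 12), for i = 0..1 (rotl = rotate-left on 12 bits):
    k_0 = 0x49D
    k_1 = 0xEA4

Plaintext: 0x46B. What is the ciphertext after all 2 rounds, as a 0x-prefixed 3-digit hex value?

s_0 = plaintext = 0x46B
s_1 = Round(s_0, k_0) = 0x868
s_2 = Round(s_1, k_1) = 0xB70

0xB70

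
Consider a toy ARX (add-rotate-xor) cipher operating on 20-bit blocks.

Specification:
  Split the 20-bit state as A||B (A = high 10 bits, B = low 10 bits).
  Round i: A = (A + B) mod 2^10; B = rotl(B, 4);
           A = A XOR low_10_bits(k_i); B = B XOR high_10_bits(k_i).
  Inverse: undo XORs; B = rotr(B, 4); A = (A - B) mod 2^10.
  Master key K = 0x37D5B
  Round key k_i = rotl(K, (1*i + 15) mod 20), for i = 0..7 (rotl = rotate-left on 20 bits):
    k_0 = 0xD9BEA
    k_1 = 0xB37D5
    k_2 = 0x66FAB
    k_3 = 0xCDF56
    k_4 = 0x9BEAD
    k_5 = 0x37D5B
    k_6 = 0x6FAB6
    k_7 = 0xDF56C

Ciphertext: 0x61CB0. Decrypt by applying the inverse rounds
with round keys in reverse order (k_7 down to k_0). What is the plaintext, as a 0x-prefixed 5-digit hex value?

s_0 = ciphertext = 0x61CB0
s_1 = InvRound(s_0, k_7) = 0x5BF7C
s_2 = InvRound(s_1, k_6) = 0xCB4AC
s_3 = InvRound(s_2, k_5) = 0x6BCC7
s_4 = InvRound(s_3, k_4) = 0x3622A
s_5 = InvRound(s_4, k_3) = 0x0F751
s_6 = InvRound(s_5, k_2) = 0x3AAAC
s_7 = InvRound(s_6, k_1) = 0xBE446
s_8 = InvRound(s_7, k_0) = 0x38432

0x38432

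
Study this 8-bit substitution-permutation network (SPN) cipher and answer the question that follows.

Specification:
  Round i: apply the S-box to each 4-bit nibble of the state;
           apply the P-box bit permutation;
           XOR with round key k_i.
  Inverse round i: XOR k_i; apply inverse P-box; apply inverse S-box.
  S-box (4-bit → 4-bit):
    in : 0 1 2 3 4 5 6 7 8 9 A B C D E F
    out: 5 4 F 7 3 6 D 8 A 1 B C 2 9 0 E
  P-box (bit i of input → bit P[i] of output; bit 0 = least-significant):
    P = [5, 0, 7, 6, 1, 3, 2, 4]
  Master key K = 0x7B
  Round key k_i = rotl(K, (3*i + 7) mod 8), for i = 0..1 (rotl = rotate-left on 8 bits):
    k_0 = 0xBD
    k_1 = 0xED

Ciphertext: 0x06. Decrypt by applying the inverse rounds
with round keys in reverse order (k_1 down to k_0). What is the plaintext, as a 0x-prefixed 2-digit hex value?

s_0 = ciphertext = 0x06
s_1 = InvRound(s_0, k_1) = 0x42
s_2 = InvRound(s_1, k_0) = 0x22

0x22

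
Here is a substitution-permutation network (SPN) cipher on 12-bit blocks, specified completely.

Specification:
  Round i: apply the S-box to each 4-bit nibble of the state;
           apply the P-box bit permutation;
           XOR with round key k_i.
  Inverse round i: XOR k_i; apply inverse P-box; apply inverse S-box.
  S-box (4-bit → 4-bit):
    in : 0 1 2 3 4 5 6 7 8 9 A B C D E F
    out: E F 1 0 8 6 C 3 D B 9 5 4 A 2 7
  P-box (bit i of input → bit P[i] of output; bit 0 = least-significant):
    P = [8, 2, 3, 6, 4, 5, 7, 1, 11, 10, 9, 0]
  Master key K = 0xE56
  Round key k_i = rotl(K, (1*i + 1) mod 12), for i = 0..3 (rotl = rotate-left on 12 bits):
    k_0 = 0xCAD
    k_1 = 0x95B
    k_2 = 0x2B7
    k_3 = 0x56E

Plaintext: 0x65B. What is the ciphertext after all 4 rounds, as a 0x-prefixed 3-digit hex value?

0xBEC

s_0 = plaintext = 0x65B
s_1 = Round(s_0, k_0) = 0xF04
s_2 = Round(s_1, k_1) = 0x7B9
s_3 = Round(s_2, k_2) = 0xF63
s_4 = Round(s_3, k_3) = 0xBEC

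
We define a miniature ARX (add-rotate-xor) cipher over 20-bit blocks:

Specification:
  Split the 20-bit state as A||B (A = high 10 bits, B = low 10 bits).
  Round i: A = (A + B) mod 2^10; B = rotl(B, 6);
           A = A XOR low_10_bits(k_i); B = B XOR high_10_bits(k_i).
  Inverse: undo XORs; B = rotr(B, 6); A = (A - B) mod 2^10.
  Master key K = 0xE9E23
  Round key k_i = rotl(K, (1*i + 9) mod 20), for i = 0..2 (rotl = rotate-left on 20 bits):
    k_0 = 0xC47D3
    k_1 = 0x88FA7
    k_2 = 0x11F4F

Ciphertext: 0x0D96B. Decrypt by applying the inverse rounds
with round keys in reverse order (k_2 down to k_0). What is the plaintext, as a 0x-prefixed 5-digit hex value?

s_0 = ciphertext = 0x0D96B
s_1 = InvRound(s_0, k_2) = 0x2D6C4
s_2 = InvRound(s_1, k_1) = 0x27E73
s_3 = InvRound(s_2, k_0) = 0x49E25

0x49E25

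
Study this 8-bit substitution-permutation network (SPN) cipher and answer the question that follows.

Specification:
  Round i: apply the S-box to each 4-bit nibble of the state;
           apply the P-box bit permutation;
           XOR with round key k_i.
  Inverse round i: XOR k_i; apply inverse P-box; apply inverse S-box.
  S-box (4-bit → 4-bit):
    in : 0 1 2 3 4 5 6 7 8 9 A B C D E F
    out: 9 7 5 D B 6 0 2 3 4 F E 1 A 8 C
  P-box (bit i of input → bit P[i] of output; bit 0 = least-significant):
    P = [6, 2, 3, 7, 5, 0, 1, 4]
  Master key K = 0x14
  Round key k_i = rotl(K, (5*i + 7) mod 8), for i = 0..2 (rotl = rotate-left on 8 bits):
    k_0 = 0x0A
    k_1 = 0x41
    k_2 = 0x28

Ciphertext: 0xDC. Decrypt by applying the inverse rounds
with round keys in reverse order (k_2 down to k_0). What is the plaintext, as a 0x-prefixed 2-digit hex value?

0x3C

s_0 = ciphertext = 0xDC
s_1 = InvRound(s_0, k_2) = 0x04
s_2 = InvRound(s_1, k_1) = 0x78
s_3 = InvRound(s_2, k_0) = 0x3C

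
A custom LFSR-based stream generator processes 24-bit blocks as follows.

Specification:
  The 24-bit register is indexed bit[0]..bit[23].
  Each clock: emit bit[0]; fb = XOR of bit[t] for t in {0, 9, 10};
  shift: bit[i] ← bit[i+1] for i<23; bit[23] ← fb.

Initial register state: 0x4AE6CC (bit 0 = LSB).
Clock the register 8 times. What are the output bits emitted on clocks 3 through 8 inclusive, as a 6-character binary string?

110011

reg_0 = 0x4AE6CC
clock 1: out=0, reg = 0x257366
clock 2: out=0, reg = 0x92B9B3
clock 3: out=1, reg = 0xC95CD9
clock 4: out=1, reg = 0x64AE6C
clock 5: out=0, reg = 0x325736
clock 6: out=0, reg = 0x192B9B
clock 7: out=1, reg = 0x0C95CD
clock 8: out=1, reg = 0x064AE6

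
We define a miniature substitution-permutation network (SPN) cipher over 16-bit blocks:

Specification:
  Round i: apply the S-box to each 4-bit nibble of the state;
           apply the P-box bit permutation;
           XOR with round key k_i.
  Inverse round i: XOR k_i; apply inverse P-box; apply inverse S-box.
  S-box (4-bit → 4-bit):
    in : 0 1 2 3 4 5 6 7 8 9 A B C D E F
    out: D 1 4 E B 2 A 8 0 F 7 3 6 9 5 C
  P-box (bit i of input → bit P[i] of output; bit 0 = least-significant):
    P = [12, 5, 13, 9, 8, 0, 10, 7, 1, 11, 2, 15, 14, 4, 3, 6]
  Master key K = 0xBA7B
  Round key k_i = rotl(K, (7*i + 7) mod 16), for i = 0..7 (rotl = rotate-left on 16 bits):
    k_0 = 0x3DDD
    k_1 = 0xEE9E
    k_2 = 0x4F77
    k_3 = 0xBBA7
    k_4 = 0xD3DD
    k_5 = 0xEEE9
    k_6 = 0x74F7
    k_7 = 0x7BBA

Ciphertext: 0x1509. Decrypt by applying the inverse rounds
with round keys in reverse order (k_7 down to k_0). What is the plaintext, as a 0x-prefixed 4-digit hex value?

0x0AA3

s_0 = ciphertext = 0x1509
s_1 = InvRound(s_0, k_7) = 0xBB33
s_2 = InvRound(s_1, k_6) = 0xD307
s_3 = InvRound(s_2, k_5) = 0xFA0A
s_4 = InvRound(s_3, k_4) = 0x6A42
s_5 = InvRound(s_4, k_3) = 0xDF4B
s_6 = InvRound(s_5, k_2) = 0xCF8B
s_7 = InvRound(s_6, k_1) = 0x52B2
s_8 = InvRound(s_7, k_0) = 0x0AA3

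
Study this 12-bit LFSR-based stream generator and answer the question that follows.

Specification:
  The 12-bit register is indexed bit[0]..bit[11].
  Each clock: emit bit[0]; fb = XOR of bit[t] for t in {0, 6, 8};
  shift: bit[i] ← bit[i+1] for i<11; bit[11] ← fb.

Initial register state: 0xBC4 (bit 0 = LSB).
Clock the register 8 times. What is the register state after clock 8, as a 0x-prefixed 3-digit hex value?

reg_0 = 0xBC4
clock 1: out=0, reg = 0x5E2
clock 2: out=0, reg = 0x2F1
clock 3: out=1, reg = 0x178
clock 4: out=0, reg = 0x0BC
clock 5: out=0, reg = 0x05E
clock 6: out=0, reg = 0x82F
clock 7: out=1, reg = 0xC17
clock 8: out=1, reg = 0xE0B

0xE0B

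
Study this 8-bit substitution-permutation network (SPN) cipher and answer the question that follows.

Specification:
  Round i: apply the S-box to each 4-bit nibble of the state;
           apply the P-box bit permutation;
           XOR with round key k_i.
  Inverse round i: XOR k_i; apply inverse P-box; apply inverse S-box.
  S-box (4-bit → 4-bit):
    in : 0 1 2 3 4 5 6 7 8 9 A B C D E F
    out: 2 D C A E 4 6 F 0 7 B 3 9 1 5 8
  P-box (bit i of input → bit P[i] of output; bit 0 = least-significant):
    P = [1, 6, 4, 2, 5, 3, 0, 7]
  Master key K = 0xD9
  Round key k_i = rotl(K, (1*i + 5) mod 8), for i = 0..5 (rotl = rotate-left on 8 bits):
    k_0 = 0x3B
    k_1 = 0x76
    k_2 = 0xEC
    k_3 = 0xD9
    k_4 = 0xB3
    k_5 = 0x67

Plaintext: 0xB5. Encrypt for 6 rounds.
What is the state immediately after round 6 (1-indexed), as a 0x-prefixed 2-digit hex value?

0xE9

s_0 = plaintext = 0xB5
s_1 = Round(s_0, k_0) = 0x03
s_2 = Round(s_1, k_1) = 0x3A
s_3 = Round(s_2, k_2) = 0x22
s_4 = Round(s_3, k_3) = 0x4C
s_5 = Round(s_4, k_4) = 0x3C
s_6 = Round(s_5, k_5) = 0xE9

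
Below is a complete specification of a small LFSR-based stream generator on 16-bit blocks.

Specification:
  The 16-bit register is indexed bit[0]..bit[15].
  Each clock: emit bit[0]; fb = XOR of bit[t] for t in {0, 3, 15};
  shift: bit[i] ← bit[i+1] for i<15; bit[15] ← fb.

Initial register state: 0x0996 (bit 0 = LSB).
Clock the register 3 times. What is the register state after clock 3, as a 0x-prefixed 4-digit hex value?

reg_0 = 0x0996
clock 1: out=0, reg = 0x04CB
clock 2: out=1, reg = 0x0265
clock 3: out=1, reg = 0x8132

0x8132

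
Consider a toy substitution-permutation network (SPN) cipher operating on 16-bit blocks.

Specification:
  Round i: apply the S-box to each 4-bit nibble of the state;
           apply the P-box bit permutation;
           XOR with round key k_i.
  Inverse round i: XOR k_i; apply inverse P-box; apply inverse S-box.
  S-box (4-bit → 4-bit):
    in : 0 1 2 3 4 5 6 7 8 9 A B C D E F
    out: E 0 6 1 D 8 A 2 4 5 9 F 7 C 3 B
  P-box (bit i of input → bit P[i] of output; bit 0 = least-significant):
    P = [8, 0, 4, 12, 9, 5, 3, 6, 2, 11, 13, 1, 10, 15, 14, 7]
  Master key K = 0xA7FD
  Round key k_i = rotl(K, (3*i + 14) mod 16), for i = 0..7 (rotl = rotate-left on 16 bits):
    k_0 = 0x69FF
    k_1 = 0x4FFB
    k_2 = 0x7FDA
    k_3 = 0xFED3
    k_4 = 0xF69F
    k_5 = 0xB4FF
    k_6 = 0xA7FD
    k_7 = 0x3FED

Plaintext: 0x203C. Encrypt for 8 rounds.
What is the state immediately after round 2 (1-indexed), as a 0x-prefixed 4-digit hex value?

s_0 = plaintext = 0x203C
s_1 = Round(s_0, k_0) = 0x82EC
s_2 = Round(s_1, k_1) = 0x24CA
s_3 = Round(s_2, k_2) = 0x8CF4
s_4 = Round(s_3, k_3) = 0x85A7
s_5 = Round(s_4, k_4) = 0xB4DC
s_6 = Round(s_5, k_5) = 0x5120
s_7 = Round(s_6, k_6) = 0xB744
s_8 = Round(s_7, k_7) = 0xE035

0x24CA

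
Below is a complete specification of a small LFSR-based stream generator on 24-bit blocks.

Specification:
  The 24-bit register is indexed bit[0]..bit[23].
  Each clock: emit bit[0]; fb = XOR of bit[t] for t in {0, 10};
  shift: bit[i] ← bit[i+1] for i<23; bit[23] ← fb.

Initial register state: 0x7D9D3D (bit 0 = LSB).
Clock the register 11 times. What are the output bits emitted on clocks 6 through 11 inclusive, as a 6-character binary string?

reg_0 = 0x7D9D3D
clock 1: out=1, reg = 0x3ECE9E
clock 2: out=0, reg = 0x9F674F
clock 3: out=1, reg = 0x4FB3A7
clock 4: out=1, reg = 0xA7D9D3
clock 5: out=1, reg = 0xD3ECE9
clock 6: out=1, reg = 0x69F674
clock 7: out=0, reg = 0xB4FB3A
clock 8: out=0, reg = 0x5A7D9D
clock 9: out=1, reg = 0x2D3ECE
clock 10: out=0, reg = 0x969F67
clock 11: out=1, reg = 0x4B4FB3

100101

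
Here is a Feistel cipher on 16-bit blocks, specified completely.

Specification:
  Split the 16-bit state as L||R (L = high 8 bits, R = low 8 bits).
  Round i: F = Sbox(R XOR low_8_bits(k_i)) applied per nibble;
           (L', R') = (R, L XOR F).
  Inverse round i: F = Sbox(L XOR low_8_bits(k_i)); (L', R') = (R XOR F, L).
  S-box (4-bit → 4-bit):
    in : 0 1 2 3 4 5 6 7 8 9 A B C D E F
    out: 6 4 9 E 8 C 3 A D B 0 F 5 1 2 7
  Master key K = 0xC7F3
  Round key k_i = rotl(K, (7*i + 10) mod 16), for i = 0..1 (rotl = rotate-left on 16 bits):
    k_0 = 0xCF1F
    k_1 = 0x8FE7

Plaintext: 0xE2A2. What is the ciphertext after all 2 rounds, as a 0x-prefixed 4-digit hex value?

0x13DA

s_0 = plaintext = 0xE2A2
s_1 = Round(s_0, k_0) = 0xA213
s_2 = Round(s_1, k_1) = 0x13DA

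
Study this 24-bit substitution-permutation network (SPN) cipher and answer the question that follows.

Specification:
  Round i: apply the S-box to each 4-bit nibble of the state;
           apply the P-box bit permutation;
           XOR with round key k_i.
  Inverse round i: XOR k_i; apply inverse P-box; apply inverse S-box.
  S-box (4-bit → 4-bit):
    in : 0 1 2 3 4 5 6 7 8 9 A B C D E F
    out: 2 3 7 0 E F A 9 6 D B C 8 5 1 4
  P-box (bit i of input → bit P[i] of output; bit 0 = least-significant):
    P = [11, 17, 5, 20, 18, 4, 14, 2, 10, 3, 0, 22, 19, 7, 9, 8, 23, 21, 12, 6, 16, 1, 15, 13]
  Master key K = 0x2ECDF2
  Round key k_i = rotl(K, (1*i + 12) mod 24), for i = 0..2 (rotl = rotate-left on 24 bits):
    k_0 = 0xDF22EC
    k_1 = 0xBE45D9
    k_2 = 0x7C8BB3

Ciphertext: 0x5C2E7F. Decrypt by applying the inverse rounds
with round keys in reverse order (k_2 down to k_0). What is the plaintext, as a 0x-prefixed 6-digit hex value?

s_0 = ciphertext = 0x5C2E7F
s_1 = InvRound(s_0, k_2) = 0xB661C3
s_2 = InvRound(s_1, k_1) = 0x63E103
s_3 = InvRound(s_2, k_0) = 0x8A589B

0x8A589B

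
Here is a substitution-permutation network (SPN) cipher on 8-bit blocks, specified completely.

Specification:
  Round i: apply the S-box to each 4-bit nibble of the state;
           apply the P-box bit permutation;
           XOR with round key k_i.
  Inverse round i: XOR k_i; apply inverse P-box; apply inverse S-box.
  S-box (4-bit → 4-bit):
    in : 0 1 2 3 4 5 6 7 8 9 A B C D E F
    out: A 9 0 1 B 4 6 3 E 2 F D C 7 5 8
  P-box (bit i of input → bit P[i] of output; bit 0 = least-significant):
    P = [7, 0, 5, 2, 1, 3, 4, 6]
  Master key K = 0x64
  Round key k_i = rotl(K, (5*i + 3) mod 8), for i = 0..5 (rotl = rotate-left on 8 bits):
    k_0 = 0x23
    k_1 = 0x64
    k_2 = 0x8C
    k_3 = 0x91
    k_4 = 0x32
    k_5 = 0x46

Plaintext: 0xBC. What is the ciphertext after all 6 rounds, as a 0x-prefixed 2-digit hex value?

s_0 = plaintext = 0xBC
s_1 = Round(s_0, k_0) = 0x55
s_2 = Round(s_1, k_1) = 0x54
s_3 = Round(s_2, k_2) = 0x19
s_4 = Round(s_3, k_3) = 0xD2
s_5 = Round(s_4, k_4) = 0x28
s_6 = Round(s_5, k_5) = 0x63

0x63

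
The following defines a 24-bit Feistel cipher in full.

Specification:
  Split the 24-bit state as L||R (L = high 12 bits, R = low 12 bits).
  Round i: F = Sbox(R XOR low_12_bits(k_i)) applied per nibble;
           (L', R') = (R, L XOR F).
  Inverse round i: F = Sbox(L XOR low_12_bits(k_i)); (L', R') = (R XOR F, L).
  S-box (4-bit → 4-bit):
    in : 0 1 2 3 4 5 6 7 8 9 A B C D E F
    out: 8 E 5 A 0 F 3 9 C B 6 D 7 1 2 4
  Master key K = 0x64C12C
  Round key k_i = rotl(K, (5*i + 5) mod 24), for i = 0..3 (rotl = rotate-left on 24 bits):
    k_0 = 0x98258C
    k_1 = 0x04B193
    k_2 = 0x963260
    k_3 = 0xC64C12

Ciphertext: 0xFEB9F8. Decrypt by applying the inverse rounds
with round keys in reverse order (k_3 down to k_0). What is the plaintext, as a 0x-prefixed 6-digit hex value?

s_0 = ciphertext = 0xFEB9F8
s_1 = InvRound(s_0, k_3) = 0x3B3FEB
s_2 = InvRound(s_1, k_2) = 0x1F13B3
s_3 = InvRound(s_2, k_1) = 0xB861F1
s_4 = InvRound(s_3, k_0) = 0x377B86

0x377B86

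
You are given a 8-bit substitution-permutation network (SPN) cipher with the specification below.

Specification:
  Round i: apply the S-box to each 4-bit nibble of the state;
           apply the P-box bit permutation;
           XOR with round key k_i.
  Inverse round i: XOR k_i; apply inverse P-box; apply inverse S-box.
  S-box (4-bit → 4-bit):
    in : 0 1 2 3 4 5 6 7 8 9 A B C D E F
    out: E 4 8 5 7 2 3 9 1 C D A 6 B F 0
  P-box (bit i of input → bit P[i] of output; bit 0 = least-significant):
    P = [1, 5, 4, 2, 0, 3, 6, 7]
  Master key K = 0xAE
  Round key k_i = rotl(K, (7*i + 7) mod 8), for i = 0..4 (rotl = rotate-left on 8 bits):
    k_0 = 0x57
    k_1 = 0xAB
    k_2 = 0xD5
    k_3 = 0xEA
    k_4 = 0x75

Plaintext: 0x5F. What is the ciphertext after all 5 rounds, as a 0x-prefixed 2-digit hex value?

s_0 = plaintext = 0x5F
s_1 = Round(s_0, k_0) = 0x5F
s_2 = Round(s_1, k_1) = 0xA3
s_3 = Round(s_2, k_2) = 0x06
s_4 = Round(s_3, k_3) = 0x00
s_5 = Round(s_4, k_4) = 0x89

0x89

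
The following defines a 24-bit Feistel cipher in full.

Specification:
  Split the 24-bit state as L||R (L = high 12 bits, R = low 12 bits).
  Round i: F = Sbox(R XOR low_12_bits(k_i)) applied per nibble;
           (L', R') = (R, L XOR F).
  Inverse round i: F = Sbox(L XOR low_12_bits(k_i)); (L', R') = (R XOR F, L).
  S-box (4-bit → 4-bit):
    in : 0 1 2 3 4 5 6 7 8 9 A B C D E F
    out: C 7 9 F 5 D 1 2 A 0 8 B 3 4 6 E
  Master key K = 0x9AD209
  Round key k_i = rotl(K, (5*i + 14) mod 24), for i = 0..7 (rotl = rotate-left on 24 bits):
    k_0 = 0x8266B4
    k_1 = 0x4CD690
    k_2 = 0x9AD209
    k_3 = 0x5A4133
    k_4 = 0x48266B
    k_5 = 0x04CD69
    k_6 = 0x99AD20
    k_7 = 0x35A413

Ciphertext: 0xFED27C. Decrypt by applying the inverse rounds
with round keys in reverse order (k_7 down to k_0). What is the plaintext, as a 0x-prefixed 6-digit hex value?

0x7A1DFF

s_0 = ciphertext = 0xFED27C
s_1 = InvRound(s_0, k_7) = 0x99AFED
s_2 = InvRound(s_1, k_6) = 0xA5599A
s_3 = InvRound(s_2, k_5) = 0xB69A55
s_4 = InvRound(s_3, k_4) = 0xE9CB69
s_5 = InvRound(s_4, k_3) = 0x5E7E9C
s_6 = InvRound(s_5, k_2) = 0xCFA5E7
s_7 = InvRound(s_6, k_1) = 0xDFFCFA
s_8 = InvRound(s_7, k_0) = 0x7A1DFF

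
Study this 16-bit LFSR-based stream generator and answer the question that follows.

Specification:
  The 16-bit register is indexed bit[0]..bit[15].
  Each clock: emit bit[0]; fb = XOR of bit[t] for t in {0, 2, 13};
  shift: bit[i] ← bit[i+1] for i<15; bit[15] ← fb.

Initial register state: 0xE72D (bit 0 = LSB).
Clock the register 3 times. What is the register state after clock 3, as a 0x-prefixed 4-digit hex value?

reg_0 = 0xE72D
clock 1: out=1, reg = 0xF396
clock 2: out=0, reg = 0x79CB
clock 3: out=1, reg = 0x3CE5

0x3CE5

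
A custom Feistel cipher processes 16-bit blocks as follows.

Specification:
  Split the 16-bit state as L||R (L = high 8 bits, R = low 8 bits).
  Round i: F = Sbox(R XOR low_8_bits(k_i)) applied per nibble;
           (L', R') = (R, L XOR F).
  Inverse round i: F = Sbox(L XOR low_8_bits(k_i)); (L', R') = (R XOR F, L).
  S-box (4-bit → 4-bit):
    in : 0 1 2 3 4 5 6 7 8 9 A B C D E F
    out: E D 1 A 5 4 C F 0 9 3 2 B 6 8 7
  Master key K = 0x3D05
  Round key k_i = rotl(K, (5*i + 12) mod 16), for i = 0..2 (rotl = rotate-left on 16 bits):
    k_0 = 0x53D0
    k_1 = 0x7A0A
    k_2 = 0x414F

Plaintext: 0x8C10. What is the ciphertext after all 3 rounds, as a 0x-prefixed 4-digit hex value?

s_0 = plaintext = 0x8C10
s_1 = Round(s_0, k_0) = 0x1032
s_2 = Round(s_1, k_1) = 0x32B0
s_3 = Round(s_2, k_2) = 0xB045

0xB045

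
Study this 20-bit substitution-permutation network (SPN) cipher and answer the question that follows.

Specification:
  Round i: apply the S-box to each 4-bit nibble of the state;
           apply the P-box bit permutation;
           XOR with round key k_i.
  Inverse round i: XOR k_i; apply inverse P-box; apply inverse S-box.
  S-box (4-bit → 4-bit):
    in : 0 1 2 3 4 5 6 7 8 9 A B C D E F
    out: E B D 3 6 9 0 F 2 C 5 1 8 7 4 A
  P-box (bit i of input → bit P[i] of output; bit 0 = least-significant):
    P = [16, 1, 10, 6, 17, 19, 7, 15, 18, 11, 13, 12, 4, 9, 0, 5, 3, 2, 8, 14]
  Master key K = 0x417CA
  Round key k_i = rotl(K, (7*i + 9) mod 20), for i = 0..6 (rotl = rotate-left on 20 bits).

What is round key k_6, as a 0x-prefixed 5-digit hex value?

0xE520B

K = 0x417CA
k_0 = rotl(K, (7*0+9) mod 20) = rotl(K, 9) = 0xF9482
k_1 = rotl(K, (7*1+9) mod 20) = rotl(K, 16) = 0xA417C
k_2 = rotl(K, (7*2+9) mod 20) = rotl(K, 3) = 0x0BE52
k_3 = rotl(K, (7*3+9) mod 20) = rotl(K, 10) = 0xF2905
k_4 = rotl(K, (7*4+9) mod 20) = rotl(K, 17) = 0x482F9
k_5 = rotl(K, (7*5+9) mod 20) = rotl(K, 4) = 0x17CA4
k_6 = rotl(K, (7*6+9) mod 20) = rotl(K, 11) = 0xE520B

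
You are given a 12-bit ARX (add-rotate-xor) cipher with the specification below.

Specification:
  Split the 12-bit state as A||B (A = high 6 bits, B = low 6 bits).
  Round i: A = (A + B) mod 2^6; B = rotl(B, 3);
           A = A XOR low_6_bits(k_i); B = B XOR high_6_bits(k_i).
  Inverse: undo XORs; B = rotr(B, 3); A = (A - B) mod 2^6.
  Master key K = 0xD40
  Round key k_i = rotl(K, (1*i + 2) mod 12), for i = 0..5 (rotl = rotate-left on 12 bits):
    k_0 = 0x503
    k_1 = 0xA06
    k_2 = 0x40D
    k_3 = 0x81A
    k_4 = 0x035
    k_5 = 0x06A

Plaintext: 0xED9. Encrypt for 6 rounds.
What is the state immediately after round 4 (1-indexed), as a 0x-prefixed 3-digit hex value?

s_0 = plaintext = 0xED9
s_1 = Round(s_0, k_0) = 0x5DF
s_2 = Round(s_1, k_1) = 0xC13
s_3 = Round(s_2, k_2) = 0x38A
s_4 = Round(s_3, k_3) = 0x0B1
s_5 = Round(s_4, k_4) = 0x18E
s_6 = Round(s_5, k_5) = 0xFB0

0x0B1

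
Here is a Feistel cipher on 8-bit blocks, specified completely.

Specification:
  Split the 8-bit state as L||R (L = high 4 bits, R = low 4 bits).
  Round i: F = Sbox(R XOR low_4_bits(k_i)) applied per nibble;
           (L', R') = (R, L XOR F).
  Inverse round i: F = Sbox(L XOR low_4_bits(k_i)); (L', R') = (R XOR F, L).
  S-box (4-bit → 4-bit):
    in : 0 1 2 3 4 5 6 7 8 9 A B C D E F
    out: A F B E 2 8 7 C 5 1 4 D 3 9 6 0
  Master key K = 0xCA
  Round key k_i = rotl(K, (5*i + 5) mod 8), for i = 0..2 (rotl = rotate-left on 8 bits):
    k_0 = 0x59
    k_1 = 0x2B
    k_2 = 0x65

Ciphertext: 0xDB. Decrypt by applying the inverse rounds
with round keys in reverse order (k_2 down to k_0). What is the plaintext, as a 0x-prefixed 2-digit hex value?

s_0 = ciphertext = 0xDB
s_1 = InvRound(s_0, k_2) = 0xED
s_2 = InvRound(s_1, k_1) = 0x5E
s_3 = InvRound(s_2, k_0) = 0xD5

0xD5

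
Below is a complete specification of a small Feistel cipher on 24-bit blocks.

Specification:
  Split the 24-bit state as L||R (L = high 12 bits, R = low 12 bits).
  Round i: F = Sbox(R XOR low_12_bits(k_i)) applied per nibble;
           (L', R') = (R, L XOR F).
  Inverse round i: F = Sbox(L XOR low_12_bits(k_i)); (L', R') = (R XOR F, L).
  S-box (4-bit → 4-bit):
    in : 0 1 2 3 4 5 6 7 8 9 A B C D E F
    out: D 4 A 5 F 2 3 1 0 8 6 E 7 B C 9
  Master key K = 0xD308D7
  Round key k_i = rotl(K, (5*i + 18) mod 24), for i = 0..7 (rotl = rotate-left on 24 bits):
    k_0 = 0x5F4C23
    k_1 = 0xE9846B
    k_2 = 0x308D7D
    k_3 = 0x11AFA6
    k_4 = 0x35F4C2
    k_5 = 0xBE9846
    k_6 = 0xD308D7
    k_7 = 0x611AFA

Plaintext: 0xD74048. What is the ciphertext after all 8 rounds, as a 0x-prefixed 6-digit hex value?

s_0 = plaintext = 0xD74048
s_1 = Round(s_0, k_0) = 0x048A4A
s_2 = Round(s_1, k_1) = 0xA4ACEC
s_3 = Round(s_2, k_2) = 0xCECECE
s_4 = Round(s_3, k_3) = 0xECE8DC
s_5 = Round(s_4, k_4) = 0x8DC982
s_6 = Round(s_5, k_5) = 0x982CA3
s_7 = Round(s_6, k_6) = 0xCA369D
s_8 = Round(s_7, k_7) = 0x69DB92

0x69DB92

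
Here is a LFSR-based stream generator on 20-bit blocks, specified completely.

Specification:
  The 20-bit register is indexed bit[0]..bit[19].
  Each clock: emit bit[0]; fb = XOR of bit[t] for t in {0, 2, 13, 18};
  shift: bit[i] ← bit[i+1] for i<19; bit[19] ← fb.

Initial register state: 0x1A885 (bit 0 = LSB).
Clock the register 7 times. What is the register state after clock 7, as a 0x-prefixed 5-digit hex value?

0xBA351

reg_0 = 0x1A885
clock 1: out=1, reg = 0x8D442
clock 2: out=0, reg = 0x46A21
clock 3: out=1, reg = 0xA3510
clock 4: out=0, reg = 0xD1A88
clock 5: out=0, reg = 0xE8D44
clock 6: out=0, reg = 0x746A2
clock 7: out=0, reg = 0xBA351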